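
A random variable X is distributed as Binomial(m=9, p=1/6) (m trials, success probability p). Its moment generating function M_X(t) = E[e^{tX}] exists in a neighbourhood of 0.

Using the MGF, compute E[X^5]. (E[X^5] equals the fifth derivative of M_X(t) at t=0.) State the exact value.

E[X^5] = d^5M/dt^5 |_{t=0} = 1036/9

M_X(t) = (e^(t)/6 + 5/6)^9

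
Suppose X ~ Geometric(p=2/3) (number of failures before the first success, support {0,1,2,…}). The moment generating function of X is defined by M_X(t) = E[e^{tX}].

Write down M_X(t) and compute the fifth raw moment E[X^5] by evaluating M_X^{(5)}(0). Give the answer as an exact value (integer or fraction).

E[X^5] = d^5M/dt^5 |_{t=0} = 91/2

M_X(t) = 2/(3*(1 - e^(t)/3))
dM/dt = 2*e^(t)/(e^(2*t) - 6*e^(t) + 9)
d^2M/dt^2 = (-2*e^(2*t) - 6*e^(t))/(e^(3*t) - 9*e^(2*t) + 27*e^(t) - 27)
d^3M/dt^3 = (2*e^(3*t) + 24*e^(2*t) + 18*e^(t))/(e^(4*t) - 12*e^(3*t) + 54*e^(2*t) - 108*e^(t) + 81)
d^4M/dt^4 = (-2*e^(4*t) - 66*e^(3*t) - 198*e^(2*t) - 54*e^(t))/(e^(5*t) - 15*e^(4*t) + 90*e^(3*t) - 270*e^(2*t) + 405*e^(t) - 243)
d^5M/dt^5 = (2*e^(5*t) + 156*e^(4*t) + 1188*e^(3*t) + 1404*e^(2*t) + 162*e^(t))/(e^(6*t) - 18*e^(5*t) + 135*e^(4*t) - 540*e^(3*t) + 1215*e^(2*t) - 1458*e^(t) + 729)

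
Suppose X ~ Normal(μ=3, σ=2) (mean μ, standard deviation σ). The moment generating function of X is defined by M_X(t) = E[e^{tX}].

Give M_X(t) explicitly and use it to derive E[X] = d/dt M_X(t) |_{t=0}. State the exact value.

E[X] = dM/dt |_{t=0} = 3

M_X(t) = e^(2*t^2 + 3*t)
dM/dt = 4*t*e^(3*t)*e^(2*t^2) + 3*e^(3*t)*e^(2*t^2)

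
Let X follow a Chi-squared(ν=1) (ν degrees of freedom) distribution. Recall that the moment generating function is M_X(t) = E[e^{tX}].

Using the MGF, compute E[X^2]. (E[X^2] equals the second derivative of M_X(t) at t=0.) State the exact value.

E[X^2] = M′′(0) = 3

M_X(t) = 1/√(1 - 2*t)
M′(t) = -1/(2*t*√(1 - 2*t) - √(1 - 2*t))
M′′(t) = 3/(4*t^2*√(1 - 2*t) - 4*t*√(1 - 2*t) + √(1 - 2*t))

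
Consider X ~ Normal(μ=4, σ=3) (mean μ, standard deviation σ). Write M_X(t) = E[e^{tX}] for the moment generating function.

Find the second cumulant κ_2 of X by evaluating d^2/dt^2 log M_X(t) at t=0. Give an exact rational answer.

M_X(t) = e^(9*t^2/2 + 4*t)
K_X(t) = log M_X(t) = 9*t^2/2 + 4*t
K′(t) = 9*t + 4
K′′(t) = 9

κ_2 = K′′(0) = 9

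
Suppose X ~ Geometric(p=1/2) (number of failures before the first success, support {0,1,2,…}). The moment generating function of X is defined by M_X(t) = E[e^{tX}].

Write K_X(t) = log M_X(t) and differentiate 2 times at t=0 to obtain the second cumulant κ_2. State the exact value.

M_X(t) = 1/(2*(1 - e^(t)/2))
K_X(t) = log M_X(t) = -log(1 - e^(t)/2) - log(2)
D^2[K](t) = 2*e^(t)/(e^(2*t) - 4*e^(t) + 4)

κ_2 = D^2[K](0) = 2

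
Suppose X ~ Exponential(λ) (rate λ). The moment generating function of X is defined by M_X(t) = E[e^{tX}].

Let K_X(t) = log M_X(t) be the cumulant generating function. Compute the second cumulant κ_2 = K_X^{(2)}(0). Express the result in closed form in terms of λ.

M_X(t) = λ/(λ - t)
K_X(t) = log M_X(t) = log(λ) - log(λ - t)
K′(t) = -1/(-λ + t)
K′′(t) = 1/(λ^2 - 2*λ*t + t^2)

κ_2 = K′′(0) = λ^(-2)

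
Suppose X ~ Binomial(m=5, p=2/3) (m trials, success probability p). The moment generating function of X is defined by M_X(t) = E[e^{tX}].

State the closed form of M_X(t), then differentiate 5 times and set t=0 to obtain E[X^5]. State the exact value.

E[X^5] = d^5M/dt^5 |_{t=0} = 67550/81

M_X(t) = (2*e^(t)/3 + 1/3)^5
dM/dt = 160*e^(5*t)/243 + 320*e^(4*t)/243 + 80*e^(3*t)/81 + 80*e^(2*t)/243 + 10*e^(t)/243
d^2M/dt^2 = 800*e^(5*t)/243 + 1280*e^(4*t)/243 + 80*e^(3*t)/27 + 160*e^(2*t)/243 + 10*e^(t)/243
d^3M/dt^3 = 4000*e^(5*t)/243 + 5120*e^(4*t)/243 + 80*e^(3*t)/9 + 320*e^(2*t)/243 + 10*e^(t)/243
d^4M/dt^4 = 20000*e^(5*t)/243 + 20480*e^(4*t)/243 + 80*e^(3*t)/3 + 640*e^(2*t)/243 + 10*e^(t)/243
d^5M/dt^5 = 100000*e^(5*t)/243 + 81920*e^(4*t)/243 + 80*e^(3*t) + 1280*e^(2*t)/243 + 10*e^(t)/243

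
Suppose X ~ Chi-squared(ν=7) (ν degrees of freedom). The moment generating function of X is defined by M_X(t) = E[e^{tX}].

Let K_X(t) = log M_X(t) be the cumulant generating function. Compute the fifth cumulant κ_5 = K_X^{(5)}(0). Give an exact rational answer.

M_X(t) = (1 - 2*t)^(-7/2)
K_X(t) = log M_X(t) = -7*log(1 - 2*t)/2
D^5[K](t) = -2688/(32*t^5 - 80*t^4 + 80*t^3 - 40*t^2 + 10*t - 1)

κ_5 = D^5[K](0) = 2688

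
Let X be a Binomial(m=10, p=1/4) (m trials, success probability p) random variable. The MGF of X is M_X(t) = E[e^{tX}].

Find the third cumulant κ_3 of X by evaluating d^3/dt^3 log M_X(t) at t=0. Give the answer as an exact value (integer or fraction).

κ_3 = K′′′(0) = 15/16

M_X(t) = (e^(t)/4 + 3/4)^10
K_X(t) = log M_X(t) = 10*log(e^(t)/4 + 3/4)
K′(t) = 10*e^(t)/(e^(t) + 3)
K′′(t) = 30*e^(t)/(e^(2*t) + 6*e^(t) + 9)
K′′′(t) = (-30*e^(2*t) + 90*e^(t))/(e^(3*t) + 9*e^(2*t) + 27*e^(t) + 27)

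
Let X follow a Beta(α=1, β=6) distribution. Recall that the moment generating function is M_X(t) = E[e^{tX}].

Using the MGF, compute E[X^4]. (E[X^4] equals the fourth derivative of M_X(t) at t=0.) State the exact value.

E[X^4] = M^(4)(0) = 1/210

M_X(t) = ₁F₁(1; 7; t)
M^(4)(t) = ₁F₁(5; 11; t)/210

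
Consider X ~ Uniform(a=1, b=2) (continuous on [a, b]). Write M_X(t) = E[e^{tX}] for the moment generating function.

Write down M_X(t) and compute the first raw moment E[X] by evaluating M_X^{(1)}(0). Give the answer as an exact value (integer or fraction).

M_X(t) = (e^(2*t) - e^(t))/t
D[M](t) = (2*t*e^(2*t) - t*e^(t) - e^(2*t) + e^(t))/t^2

E[X] = D[M](0) = 3/2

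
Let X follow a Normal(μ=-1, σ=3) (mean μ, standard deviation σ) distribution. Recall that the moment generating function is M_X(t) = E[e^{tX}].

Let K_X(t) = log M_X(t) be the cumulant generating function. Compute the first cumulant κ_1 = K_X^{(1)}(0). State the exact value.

κ_1 = K^(1)(0) = -1

M_X(t) = e^(9*t^2/2 - t)
K_X(t) = log M_X(t) = 9*t^2/2 - t
K^(1)(t) = 9*t - 1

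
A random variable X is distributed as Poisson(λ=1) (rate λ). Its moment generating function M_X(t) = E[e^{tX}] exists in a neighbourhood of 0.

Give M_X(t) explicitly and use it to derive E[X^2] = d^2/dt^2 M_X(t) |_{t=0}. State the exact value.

E[X^2] = D^2[M](0) = 2

M_X(t) = e^(e^(t) - 1)
D^2[M](t) = (e^(2*t)*e^(e^(t)) + e^(t)*e^(e^(t)))*e^(-1)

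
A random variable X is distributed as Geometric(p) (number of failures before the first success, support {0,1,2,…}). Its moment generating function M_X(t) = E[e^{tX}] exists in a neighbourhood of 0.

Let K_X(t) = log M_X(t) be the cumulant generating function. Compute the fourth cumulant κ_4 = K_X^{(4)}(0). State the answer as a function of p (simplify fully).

M_X(t) = p/(-(1 - p)*e^(t) + 1)
K_X(t) = log M_X(t) = log(p) - log(-(1 - p)*e^(t) + 1)

κ_4 = K^(4)(0) = (-p^3 + 7*p^2 - 12*p + 6)/p^4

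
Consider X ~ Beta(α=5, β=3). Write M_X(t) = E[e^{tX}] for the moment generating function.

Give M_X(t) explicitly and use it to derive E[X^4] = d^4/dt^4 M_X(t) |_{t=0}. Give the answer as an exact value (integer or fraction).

E[X^4] = d^4M/dt^4 |_{t=0} = 7/33

M_X(t) = ₁F₁(5; 8; t)
dM/dt = 5*₁F₁(6; 9; t)/8
d^2M/dt^2 = 5*₁F₁(7; 10; t)/12
d^3M/dt^3 = 7*₁F₁(8; 11; t)/24
d^4M/dt^4 = 7*₁F₁(9; 12; t)/33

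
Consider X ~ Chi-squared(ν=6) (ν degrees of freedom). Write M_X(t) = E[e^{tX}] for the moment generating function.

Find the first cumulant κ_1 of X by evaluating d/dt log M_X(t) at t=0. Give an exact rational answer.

κ_1 = D[K](0) = 6

M_X(t) = (1 - 2*t)^(-3)
K_X(t) = log M_X(t) = -3*log(1 - 2*t)
D[K](t) = -6/(2*t - 1)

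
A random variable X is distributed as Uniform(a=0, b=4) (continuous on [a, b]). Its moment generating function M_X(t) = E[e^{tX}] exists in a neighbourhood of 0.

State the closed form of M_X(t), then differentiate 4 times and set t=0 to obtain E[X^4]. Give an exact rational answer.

M_X(t) = (e^(4*t) - 1)/(4*t)
D^4[M](t) = (64*t^4*e^(4*t) - 64*t^3*e^(4*t) + 48*t^2*e^(4*t) - 24*t*e^(4*t) + 6*e^(4*t) - 6)/t^5

E[X^4] = D^4[M](0) = 256/5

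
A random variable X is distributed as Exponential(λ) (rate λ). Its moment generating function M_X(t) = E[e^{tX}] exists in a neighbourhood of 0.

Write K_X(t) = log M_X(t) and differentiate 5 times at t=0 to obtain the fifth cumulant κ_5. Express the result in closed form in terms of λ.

M_X(t) = λ/(λ - t)
K_X(t) = log M_X(t) = log(λ) - log(λ - t)
K^(5)(t) = -24/(-λ^5 + 5*λ^4*t - 10*λ^3*t^2 + 10*λ^2*t^3 - 5*λ*t^4 + t^5)

κ_5 = K^(5)(0) = 24/λ^5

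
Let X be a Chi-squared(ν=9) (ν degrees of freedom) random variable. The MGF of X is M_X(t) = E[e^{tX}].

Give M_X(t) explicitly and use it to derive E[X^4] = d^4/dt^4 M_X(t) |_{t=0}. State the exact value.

M_X(t) = (1 - 2*t)^(-9/2)

E[X^4] = M^(4)(0) = 19305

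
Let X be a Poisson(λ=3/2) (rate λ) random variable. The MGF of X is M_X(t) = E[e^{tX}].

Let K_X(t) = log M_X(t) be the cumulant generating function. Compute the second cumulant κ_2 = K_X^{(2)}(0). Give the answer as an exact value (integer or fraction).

κ_2 = D^2[K](0) = 3/2

M_X(t) = e^(3*e^(t)/2 - 3/2)
K_X(t) = log M_X(t) = 3*e^(t)/2 - 3/2
D^2[K](t) = 3*e^(t)/2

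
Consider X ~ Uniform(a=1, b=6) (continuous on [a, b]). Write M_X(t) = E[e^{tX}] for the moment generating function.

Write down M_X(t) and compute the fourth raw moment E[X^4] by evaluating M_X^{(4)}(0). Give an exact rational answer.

M_X(t) = (e^(6*t) - e^(t))/(5*t)
M^(4)(t) = (1296*t^4*e^(6*t) - t^4*e^(t) - 864*t^3*e^(6*t) + 4*t^3*e^(t) + 432*t^2*e^(6*t) - 12*t^2*e^(t) - 144*t*e^(6*t) + 24*t*e^(t) + 24*e^(6*t) - 24*e^(t))/(5*t^5)

E[X^4] = M^(4)(0) = 311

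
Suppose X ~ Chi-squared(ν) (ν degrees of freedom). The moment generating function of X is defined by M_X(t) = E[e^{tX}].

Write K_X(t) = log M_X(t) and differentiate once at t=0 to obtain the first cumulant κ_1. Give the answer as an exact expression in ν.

M_X(t) = (1 - 2*t)^(-ν/2)
K_X(t) = log M_X(t) = -ν*log(1 - 2*t)/2
K^(1)(t) = -ν/(2*t - 1)

κ_1 = K^(1)(0) = ν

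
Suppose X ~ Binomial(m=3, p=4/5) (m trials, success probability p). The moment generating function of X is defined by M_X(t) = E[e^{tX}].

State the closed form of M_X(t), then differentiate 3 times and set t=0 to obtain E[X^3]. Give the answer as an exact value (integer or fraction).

M_X(t) = (4*e^(t)/5 + 1/5)^3
D^3[M](t) = 1728*e^(3*t)/125 + 384*e^(2*t)/125 + 12*e^(t)/125

E[X^3] = D^3[M](0) = 2124/125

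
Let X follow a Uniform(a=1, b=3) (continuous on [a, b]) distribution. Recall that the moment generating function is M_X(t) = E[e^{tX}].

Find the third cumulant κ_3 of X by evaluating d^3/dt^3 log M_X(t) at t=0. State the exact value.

M_X(t) = (e^(3*t) - e^(t))/(2*t)
K_X(t) = log M_X(t) = -log(t) + log(e^(3*t) - e^(t)) - log(2)
K′(t) = (3*t*e^(2*t) - t - e^(2*t) + 1)/(t*e^(2*t) - t)
K′′(t) = (-4*t^2*e^(2*t) + e^(4*t) - 2*e^(2*t) + 1)/(t^2*e^(4*t) - 2*t^2*e^(2*t) + t^2)
K′′′(t) = (8*t^3*e^(4*t) + 8*t^3*e^(2*t) - 2*e^(6*t) + 6*e^(4*t) - 6*e^(2*t) + 2)/(t^3*e^(6*t) - 3*t^3*e^(4*t) + 3*t^3*e^(2*t) - t^3)

κ_3 = K′′′(0) = 0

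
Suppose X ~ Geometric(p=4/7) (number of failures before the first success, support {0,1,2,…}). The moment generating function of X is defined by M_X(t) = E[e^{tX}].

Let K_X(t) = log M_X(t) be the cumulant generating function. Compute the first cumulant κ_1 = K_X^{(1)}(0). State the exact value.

κ_1 = K^(1)(0) = 3/4

M_X(t) = 4/(7*(1 - 3*e^(t)/7))
K_X(t) = log M_X(t) = -log(1 - 3*e^(t)/7) - log(7) + 2*log(2)
K^(1)(t) = -3*e^(t)/(3*e^(t) - 7)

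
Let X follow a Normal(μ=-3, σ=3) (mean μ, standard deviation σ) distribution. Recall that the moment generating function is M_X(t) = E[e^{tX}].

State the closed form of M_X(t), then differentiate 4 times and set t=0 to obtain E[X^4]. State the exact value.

E[X^4] = d^4M/dt^4 |_{t=0} = 810

M_X(t) = e^(9*t^2/2 - 3*t)
dM/dt = 9*t*e^(-3*t)*e^(9*t^2/2) - 3*e^(-3*t)*e^(9*t^2/2)
d^2M/dt^2 = (81*t^2*e^(9*t^2/2) - 54*t*e^(9*t^2/2) + 18*e^(9*t^2/2))*e^(-3*t)
d^3M/dt^3 = (729*t^3*e^(9*t^2/2) - 729*t^2*e^(9*t^2/2) + 486*t*e^(9*t^2/2) - 108*e^(9*t^2/2))*e^(-3*t)
d^4M/dt^4 = (6561*t^4*e^(9*t^2/2) - 8748*t^3*e^(9*t^2/2) + 8748*t^2*e^(9*t^2/2) - 3888*t*e^(9*t^2/2) + 810*e^(9*t^2/2))*e^(-3*t)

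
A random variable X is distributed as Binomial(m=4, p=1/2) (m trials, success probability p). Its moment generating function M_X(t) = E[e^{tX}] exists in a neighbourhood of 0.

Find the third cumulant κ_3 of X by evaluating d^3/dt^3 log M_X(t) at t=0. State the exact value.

κ_3 = K′′′(0) = 0

M_X(t) = (e^(t)/2 + 1/2)^4
K_X(t) = log M_X(t) = 4*log(e^(t)/2 + 1/2)
K′(t) = 4*e^(t)/(e^(t) + 1)
K′′(t) = 4*e^(t)/(e^(2*t) + 2*e^(t) + 1)
K′′′(t) = (-4*e^(2*t) + 4*e^(t))/(e^(3*t) + 3*e^(2*t) + 3*e^(t) + 1)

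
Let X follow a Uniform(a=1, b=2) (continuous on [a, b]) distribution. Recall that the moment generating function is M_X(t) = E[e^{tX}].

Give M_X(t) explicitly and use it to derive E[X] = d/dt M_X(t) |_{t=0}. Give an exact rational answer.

E[X] = M′(0) = 3/2

M_X(t) = (e^(2*t) - e^(t))/t
M′(t) = (2*t*e^(2*t) - t*e^(t) - e^(2*t) + e^(t))/t^2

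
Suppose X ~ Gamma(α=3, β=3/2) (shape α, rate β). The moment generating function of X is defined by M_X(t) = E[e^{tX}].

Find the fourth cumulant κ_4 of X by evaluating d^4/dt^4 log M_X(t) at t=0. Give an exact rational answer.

M_X(t) = 27/(8*(3/2 - t)^3)
K_X(t) = log M_X(t) = -3*log(3/2 - t) - 3*log(2) + 3*log(3)
D^4[K](t) = 288/(16*t^4 - 96*t^3 + 216*t^2 - 216*t + 81)

κ_4 = D^4[K](0) = 32/9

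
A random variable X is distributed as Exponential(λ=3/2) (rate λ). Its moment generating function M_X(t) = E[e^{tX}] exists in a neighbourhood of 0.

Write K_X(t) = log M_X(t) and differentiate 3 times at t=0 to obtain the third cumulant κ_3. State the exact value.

M_X(t) = 3/(2*(3/2 - t))
K_X(t) = log M_X(t) = -log(3/2 - t) - log(2) + log(3)
dK/dt = -2/(2*t - 3)
d^2K/dt^2 = 4/(4*t^2 - 12*t + 9)
d^3K/dt^3 = -16/(8*t^3 - 36*t^2 + 54*t - 27)

κ_3 = d^3K/dt^3 |_{t=0} = 16/27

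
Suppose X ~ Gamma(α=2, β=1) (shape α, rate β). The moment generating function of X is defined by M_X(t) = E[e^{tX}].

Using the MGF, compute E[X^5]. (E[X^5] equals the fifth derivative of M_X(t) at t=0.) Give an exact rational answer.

M_X(t) = (1 - t)^(-2)
M^(5)(t) = -720/(t^7 - 7*t^6 + 21*t^5 - 35*t^4 + 35*t^3 - 21*t^2 + 7*t - 1)

E[X^5] = M^(5)(0) = 720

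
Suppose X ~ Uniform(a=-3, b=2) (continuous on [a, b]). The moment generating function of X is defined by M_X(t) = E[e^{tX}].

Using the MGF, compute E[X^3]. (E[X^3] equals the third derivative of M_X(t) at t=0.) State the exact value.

M_X(t) = (e^(2*t) - e^(-3*t))/(5*t)
M^(3)(t) = (8*t^3*e^(5*t) + 27*t^3 - 12*t^2*e^(5*t) + 27*t^2 + 12*t*e^(5*t) + 18*t - 6*e^(5*t) + 6)*e^(-3*t)/(5*t^4)

E[X^3] = M^(3)(0) = -13/4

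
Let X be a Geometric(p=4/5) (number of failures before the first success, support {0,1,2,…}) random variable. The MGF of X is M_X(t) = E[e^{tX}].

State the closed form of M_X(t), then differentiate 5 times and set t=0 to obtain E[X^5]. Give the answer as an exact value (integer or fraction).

M_X(t) = 4/(5*(1 - e^(t)/5))
D^5[M](t) = (4*e^(5*t) + 520*e^(4*t) + 6600*e^(3*t) + 13000*e^(2*t) + 2500*e^(t))/(e^(6*t) - 30*e^(5*t) + 375*e^(4*t) - 2500*e^(3*t) + 9375*e^(2*t) - 18750*e^(t) + 15625)

E[X^5] = D^5[M](0) = 707/128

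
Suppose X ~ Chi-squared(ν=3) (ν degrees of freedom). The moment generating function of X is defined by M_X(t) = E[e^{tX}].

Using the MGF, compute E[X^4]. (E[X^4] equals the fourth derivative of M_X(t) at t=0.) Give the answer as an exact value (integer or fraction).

E[X^4] = M^(4)(0) = 945

M_X(t) = (1 - 2*t)^(-3/2)
M^(4)(t) = -945/(32*t^5*√(1 - 2*t) - 80*t^4*√(1 - 2*t) + 80*t^3*√(1 - 2*t) - 40*t^2*√(1 - 2*t) + 10*t*√(1 - 2*t) - √(1 - 2*t))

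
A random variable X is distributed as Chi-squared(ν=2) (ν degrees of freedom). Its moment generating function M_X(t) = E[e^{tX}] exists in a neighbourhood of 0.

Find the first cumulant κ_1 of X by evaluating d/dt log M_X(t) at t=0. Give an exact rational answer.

κ_1 = K′(0) = 2

M_X(t) = 1/(1 - 2*t)
K_X(t) = log M_X(t) = -log(1 - 2*t)
K′(t) = -2/(2*t - 1)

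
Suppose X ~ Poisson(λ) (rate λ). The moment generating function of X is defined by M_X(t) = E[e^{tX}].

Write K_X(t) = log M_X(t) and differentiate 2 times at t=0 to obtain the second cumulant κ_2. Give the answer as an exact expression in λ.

M_X(t) = e^(λ*(e^(t) - 1))
K_X(t) = log M_X(t) = λ*(e^(t) - 1)
D^2[K](t) = λ*e^(t)

κ_2 = D^2[K](0) = λ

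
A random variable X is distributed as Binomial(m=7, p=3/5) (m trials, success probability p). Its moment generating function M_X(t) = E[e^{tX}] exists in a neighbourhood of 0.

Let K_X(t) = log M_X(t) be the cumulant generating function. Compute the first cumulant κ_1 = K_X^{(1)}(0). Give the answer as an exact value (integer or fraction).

M_X(t) = (3*e^(t)/5 + 2/5)^7
K_X(t) = log M_X(t) = 7*log(3*e^(t)/5 + 2/5)
K^(1)(t) = 21*e^(t)/(3*e^(t) + 2)

κ_1 = K^(1)(0) = 21/5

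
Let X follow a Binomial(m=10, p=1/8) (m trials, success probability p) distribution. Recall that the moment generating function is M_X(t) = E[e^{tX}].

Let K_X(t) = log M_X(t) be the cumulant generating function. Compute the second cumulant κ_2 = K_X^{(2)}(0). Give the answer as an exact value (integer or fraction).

M_X(t) = (e^(t)/8 + 7/8)^10
K_X(t) = log M_X(t) = 10*log(e^(t)/8 + 7/8)
K′(t) = 10*e^(t)/(e^(t) + 7)
K′′(t) = 70*e^(t)/(e^(2*t) + 14*e^(t) + 49)

κ_2 = K′′(0) = 35/32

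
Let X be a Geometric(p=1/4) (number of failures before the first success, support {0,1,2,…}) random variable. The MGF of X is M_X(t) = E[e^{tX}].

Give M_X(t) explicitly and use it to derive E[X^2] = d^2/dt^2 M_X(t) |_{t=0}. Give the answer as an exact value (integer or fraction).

M_X(t) = 1/(4*(1 - 3*e^(t)/4))
dM/dt = 3*e^(t)/(9*e^(2*t) - 24*e^(t) + 16)
d^2M/dt^2 = (-9*e^(2*t) - 12*e^(t))/(27*e^(3*t) - 108*e^(2*t) + 144*e^(t) - 64)

E[X^2] = d^2M/dt^2 |_{t=0} = 21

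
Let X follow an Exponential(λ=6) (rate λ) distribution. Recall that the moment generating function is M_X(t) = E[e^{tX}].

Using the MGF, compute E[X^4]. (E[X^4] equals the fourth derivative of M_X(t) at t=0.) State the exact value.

E[X^4] = M^(4)(0) = 1/54

M_X(t) = 6/(6 - t)
M^(4)(t) = -144/(t^5 - 30*t^4 + 360*t^3 - 2160*t^2 + 6480*t - 7776)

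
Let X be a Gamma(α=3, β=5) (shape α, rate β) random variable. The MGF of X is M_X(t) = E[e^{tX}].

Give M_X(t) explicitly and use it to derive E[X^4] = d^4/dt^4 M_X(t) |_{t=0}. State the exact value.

M_X(t) = 125/(5 - t)^3
M^(4)(t) = -45000/(t^7 - 35*t^6 + 525*t^5 - 4375*t^4 + 21875*t^3 - 65625*t^2 + 109375*t - 78125)

E[X^4] = M^(4)(0) = 72/125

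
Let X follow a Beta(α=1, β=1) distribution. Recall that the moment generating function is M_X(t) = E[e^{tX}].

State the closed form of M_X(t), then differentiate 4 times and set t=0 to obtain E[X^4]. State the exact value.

E[X^4] = M′′′′(0) = 1/5

M_X(t) = ₁F₁(1; 2; t)
M′(t) = ₁F₁(2; 3; t)/2
M′′(t) = ₁F₁(3; 4; t)/3
M′′′(t) = ₁F₁(4; 5; t)/4
M′′′′(t) = ₁F₁(5; 6; t)/5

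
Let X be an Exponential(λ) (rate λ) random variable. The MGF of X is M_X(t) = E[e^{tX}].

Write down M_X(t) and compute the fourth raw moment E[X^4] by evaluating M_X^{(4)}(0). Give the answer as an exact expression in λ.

E[X^4] = d^4M/dt^4 |_{t=0} = 24/λ^4

M_X(t) = λ/(λ - t)
dM/dt = λ/(λ^2 - 2*λ*t + t^2)
d^2M/dt^2 = -2*λ/(-λ^3 + 3*λ^2*t - 3*λ*t^2 + t^3)
d^3M/dt^3 = 6*λ/(λ^4 - 4*λ^3*t + 6*λ^2*t^2 - 4*λ*t^3 + t^4)
d^4M/dt^4 = -24*λ/(-λ^5 + 5*λ^4*t - 10*λ^3*t^2 + 10*λ^2*t^3 - 5*λ*t^4 + t^5)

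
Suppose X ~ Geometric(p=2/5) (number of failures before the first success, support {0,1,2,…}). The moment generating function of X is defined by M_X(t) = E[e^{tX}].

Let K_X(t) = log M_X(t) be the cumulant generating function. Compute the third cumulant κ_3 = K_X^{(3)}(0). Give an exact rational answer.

M_X(t) = 2/(5*(1 - 3*e^(t)/5))
K_X(t) = log M_X(t) = -log(1 - 3*e^(t)/5) - log(5) + log(2)
K^(3)(t) = (-45*e^(2*t) - 75*e^(t))/(27*e^(3*t) - 135*e^(2*t) + 225*e^(t) - 125)

κ_3 = K^(3)(0) = 15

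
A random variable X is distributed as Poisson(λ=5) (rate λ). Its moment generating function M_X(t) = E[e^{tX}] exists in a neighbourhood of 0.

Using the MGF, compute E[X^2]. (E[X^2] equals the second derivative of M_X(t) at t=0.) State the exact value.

M_X(t) = e^(5*e^(t) - 5)
M′(t) = 5*e^(-5)*e^(t)*e^(5*e^(t))
M′′(t) = (25*e^(2*t)*e^(5*e^(t)) + 5*e^(t)*e^(5*e^(t)))*e^(-5)

E[X^2] = M′′(0) = 30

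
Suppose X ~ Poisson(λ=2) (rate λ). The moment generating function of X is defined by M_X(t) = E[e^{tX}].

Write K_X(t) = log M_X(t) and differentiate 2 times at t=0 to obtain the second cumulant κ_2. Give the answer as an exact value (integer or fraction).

M_X(t) = e^(2*e^(t) - 2)
K_X(t) = log M_X(t) = 2*e^(t) - 2
K′(t) = 2*e^(t)
K′′(t) = 2*e^(t)

κ_2 = K′′(0) = 2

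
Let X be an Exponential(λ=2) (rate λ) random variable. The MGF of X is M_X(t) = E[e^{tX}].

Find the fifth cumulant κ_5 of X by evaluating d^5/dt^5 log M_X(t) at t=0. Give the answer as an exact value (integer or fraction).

κ_5 = K^(5)(0) = 3/4

M_X(t) = 2/(2 - t)
K_X(t) = log M_X(t) = -log(2 - t) + log(2)
K^(5)(t) = -24/(t^5 - 10*t^4 + 40*t^3 - 80*t^2 + 80*t - 32)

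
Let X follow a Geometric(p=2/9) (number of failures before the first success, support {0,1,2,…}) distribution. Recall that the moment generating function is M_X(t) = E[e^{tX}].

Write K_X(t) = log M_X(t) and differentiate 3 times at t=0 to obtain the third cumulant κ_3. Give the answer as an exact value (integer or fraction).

κ_3 = K′′′(0) = 126

M_X(t) = 2/(9*(1 - 7*e^(t)/9))
K_X(t) = log M_X(t) = -log(1 - 7*e^(t)/9) - 2*log(3) + log(2)
K′(t) = -7*e^(t)/(7*e^(t) - 9)
K′′(t) = 63*e^(t)/(49*e^(2*t) - 126*e^(t) + 81)
K′′′(t) = (-441*e^(2*t) - 567*e^(t))/(343*e^(3*t) - 1323*e^(2*t) + 1701*e^(t) - 729)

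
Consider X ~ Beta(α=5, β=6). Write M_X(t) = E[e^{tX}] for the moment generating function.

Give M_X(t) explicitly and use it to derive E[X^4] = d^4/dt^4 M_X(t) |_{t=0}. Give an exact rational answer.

E[X^4] = M^(4)(0) = 10/143

M_X(t) = ₁F₁(5; 11; t)
M^(4)(t) = 10*₁F₁(9; 15; t)/143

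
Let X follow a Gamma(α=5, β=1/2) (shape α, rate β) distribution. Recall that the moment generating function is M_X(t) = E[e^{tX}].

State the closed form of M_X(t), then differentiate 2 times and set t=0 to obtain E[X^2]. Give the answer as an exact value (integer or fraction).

E[X^2] = D^2[M](0) = 120

M_X(t) = 1/(32*(1/2 - t)^5)
D^2[M](t) = -120/(128*t^7 - 448*t^6 + 672*t^5 - 560*t^4 + 280*t^3 - 84*t^2 + 14*t - 1)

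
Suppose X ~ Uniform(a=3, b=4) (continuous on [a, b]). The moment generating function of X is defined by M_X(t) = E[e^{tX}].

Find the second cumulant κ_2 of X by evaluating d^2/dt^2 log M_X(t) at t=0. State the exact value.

κ_2 = K^(2)(0) = 1/12

M_X(t) = (e^(4*t) - e^(3*t))/t
K_X(t) = log M_X(t) = -log(t) + log(e^(4*t) - e^(3*t))
K^(2)(t) = (-t^2*e^(t) + e^(2*t) - 2*e^(t) + 1)/(t^2*e^(2*t) - 2*t^2*e^(t) + t^2)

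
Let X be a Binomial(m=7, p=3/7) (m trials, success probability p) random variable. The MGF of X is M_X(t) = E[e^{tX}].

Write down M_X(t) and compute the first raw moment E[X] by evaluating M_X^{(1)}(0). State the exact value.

M_X(t) = (3*e^(t)/7 + 4/7)^7
M^(1)(t) = 2187*e^(7*t)/117649 + 17496*e^(6*t)/117649 + 58320*e^(5*t)/117649 + 103680*e^(4*t)/117649 + 103680*e^(3*t)/117649 + 55296*e^(2*t)/117649 + 12288*e^(t)/117649

E[X] = M^(1)(0) = 3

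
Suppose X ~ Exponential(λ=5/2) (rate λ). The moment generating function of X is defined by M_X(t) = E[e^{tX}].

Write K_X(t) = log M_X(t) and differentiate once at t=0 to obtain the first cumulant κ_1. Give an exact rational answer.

M_X(t) = 5/(2*(5/2 - t))
K_X(t) = log M_X(t) = -log(5/2 - t) - log(2) + log(5)
D[K](t) = -2/(2*t - 5)

κ_1 = D[K](0) = 2/5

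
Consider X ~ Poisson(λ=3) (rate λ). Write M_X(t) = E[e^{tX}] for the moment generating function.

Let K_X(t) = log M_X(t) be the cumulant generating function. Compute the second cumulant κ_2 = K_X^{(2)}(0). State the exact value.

κ_2 = D^2[K](0) = 3

M_X(t) = e^(3*e^(t) - 3)
K_X(t) = log M_X(t) = 3*e^(t) - 3
D^2[K](t) = 3*e^(t)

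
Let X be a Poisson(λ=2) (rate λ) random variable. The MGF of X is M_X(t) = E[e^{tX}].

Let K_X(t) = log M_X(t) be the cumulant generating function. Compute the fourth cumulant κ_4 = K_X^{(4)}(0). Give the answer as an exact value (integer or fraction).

κ_4 = D^4[K](0) = 2

M_X(t) = e^(2*e^(t) - 2)
K_X(t) = log M_X(t) = 2*e^(t) - 2
D^4[K](t) = 2*e^(t)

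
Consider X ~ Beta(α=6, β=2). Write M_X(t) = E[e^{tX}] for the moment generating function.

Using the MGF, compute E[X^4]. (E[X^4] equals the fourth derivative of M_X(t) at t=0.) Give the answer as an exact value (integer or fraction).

E[X^4] = D^4[M](0) = 21/55

M_X(t) = ₁F₁(6; 8; t)
D^4[M](t) = 21*₁F₁(10; 12; t)/55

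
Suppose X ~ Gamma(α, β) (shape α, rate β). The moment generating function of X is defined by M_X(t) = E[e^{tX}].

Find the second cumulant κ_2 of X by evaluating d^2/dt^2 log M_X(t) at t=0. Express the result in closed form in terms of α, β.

κ_2 = d^2K/dt^2 |_{t=0} = α/β^2

M_X(t) = (β/(β - t))^α
K_X(t) = log M_X(t) = α*(log(β) - log(β - t))
dK/dt = -α/(-β + t)
d^2K/dt^2 = α/(β^2 - 2*β*t + t^2)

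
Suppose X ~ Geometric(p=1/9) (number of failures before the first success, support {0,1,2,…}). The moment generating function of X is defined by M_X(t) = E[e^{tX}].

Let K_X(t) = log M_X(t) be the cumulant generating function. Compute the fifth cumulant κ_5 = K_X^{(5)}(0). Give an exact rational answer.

κ_5 = d^5K/dt^5 |_{t=0} = 1058760

M_X(t) = 1/(9*(1 - 8*e^(t)/9))
K_X(t) = log M_X(t) = -log(1 - 8*e^(t)/9) - 2*log(3)
dK/dt = -8*e^(t)/(8*e^(t) - 9)
d^2K/dt^2 = 72*e^(t)/(64*e^(2*t) - 144*e^(t) + 81)
d^3K/dt^3 = (-576*e^(2*t) - 648*e^(t))/(512*e^(3*t) - 1728*e^(2*t) + 1944*e^(t) - 729)
d^4K/dt^4 = (4608*e^(3*t) + 20736*e^(2*t) + 5832*e^(t))/(4096*e^(4*t) - 18432*e^(3*t) + 31104*e^(2*t) - 23328*e^(t) + 6561)
d^5K/dt^5 = (-36864*e^(4*t) - 456192*e^(3*t) - 513216*e^(2*t) - 52488*e^(t))/(32768*e^(5*t) - 184320*e^(4*t) + 414720*e^(3*t) - 466560*e^(2*t) + 262440*e^(t) - 59049)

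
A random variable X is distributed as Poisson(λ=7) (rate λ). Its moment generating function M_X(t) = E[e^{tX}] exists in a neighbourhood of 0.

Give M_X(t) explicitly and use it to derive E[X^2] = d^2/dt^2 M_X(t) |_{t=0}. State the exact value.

E[X^2] = M^(2)(0) = 56

M_X(t) = e^(7*e^(t) - 7)
M^(2)(t) = (49*e^(2*t)*e^(7*e^(t)) + 7*e^(t)*e^(7*e^(t)))*e^(-7)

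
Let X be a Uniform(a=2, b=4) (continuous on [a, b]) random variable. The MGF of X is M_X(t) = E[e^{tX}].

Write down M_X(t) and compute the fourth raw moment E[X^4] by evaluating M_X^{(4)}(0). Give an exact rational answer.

E[X^4] = M^(4)(0) = 496/5

M_X(t) = (e^(4*t) - e^(2*t))/(2*t)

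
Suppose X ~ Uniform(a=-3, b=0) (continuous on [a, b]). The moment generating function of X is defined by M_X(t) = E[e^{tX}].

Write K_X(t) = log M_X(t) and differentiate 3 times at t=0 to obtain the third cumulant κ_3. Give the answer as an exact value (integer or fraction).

M_X(t) = (1 - e^(-3*t))/(3*t)
K_X(t) = log M_X(t) = -log(t) + log(1 - e^(-3*t)) - log(3)
K′(t) = (3*t - e^(3*t) + 1)/(t*e^(3*t) - t)
K′′(t) = (-9*t^2*e^(3*t) + e^(6*t) - 2*e^(3*t) + 1)/(t^2*e^(6*t) - 2*t^2*e^(3*t) + t^2)
K′′′(t) = (27*t^3*e^(6*t) + 27*t^3*e^(3*t) - 2*e^(9*t) + 6*e^(6*t) - 6*e^(3*t) + 2)/(t^3*e^(9*t) - 3*t^3*e^(6*t) + 3*t^3*e^(3*t) - t^3)

κ_3 = K′′′(0) = 0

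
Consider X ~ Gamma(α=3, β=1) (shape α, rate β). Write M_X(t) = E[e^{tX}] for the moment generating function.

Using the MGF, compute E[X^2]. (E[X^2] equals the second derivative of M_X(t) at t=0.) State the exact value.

E[X^2] = D^2[M](0) = 12

M_X(t) = (1 - t)^(-3)
D^2[M](t) = -12/(t^5 - 5*t^4 + 10*t^3 - 10*t^2 + 5*t - 1)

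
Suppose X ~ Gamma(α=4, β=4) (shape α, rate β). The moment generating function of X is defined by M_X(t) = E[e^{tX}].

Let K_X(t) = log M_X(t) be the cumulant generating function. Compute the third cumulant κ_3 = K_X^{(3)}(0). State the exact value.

M_X(t) = 256/(4 - t)^4
K_X(t) = log M_X(t) = -4*log(4 - t) + 8*log(2)
D^3[K](t) = -8/(t^3 - 12*t^2 + 48*t - 64)

κ_3 = D^3[K](0) = 1/8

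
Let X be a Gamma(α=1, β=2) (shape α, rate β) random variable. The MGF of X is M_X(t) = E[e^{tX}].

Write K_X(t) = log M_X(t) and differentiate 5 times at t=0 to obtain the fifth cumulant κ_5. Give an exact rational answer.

κ_5 = D^5[K](0) = 3/4

M_X(t) = 2/(2 - t)
K_X(t) = log M_X(t) = -log(2 - t) + log(2)
D^5[K](t) = -24/(t^5 - 10*t^4 + 40*t^3 - 80*t^2 + 80*t - 32)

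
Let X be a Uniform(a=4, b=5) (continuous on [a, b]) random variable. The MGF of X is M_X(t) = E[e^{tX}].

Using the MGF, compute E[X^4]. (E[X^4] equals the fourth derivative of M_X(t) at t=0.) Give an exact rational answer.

E[X^4] = M^(4)(0) = 2101/5

M_X(t) = (e^(5*t) - e^(4*t))/t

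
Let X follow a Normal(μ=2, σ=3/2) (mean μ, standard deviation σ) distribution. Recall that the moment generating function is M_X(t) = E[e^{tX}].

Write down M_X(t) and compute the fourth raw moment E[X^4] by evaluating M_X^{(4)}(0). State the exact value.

E[X^4] = d^4M/dt^4 |_{t=0} = 1363/16

M_X(t) = e^(9*t^2/8 + 2*t)
dM/dt = 9*t*e^(2*t)*e^(9*t^2/8)/4 + 2*e^(2*t)*e^(9*t^2/8)
d^2M/dt^2 = 81*t^2*e^(2*t)*e^(9*t^2/8)/16 + 9*t*e^(2*t)*e^(9*t^2/8) + 25*e^(2*t)*e^(9*t^2/8)/4
d^3M/dt^3 = 729*t^3*e^(2*t)*e^(9*t^2/8)/64 + 243*t^2*e^(2*t)*e^(9*t^2/8)/8 + 675*t*e^(2*t)*e^(9*t^2/8)/16 + 43*e^(2*t)*e^(9*t^2/8)/2
d^4M/dt^4 = 6561*t^4*e^(2*t)*e^(9*t^2/8)/256 + 729*t^3*e^(2*t)*e^(9*t^2/8)/8 + 6075*t^2*e^(2*t)*e^(9*t^2/8)/32 + 387*t*e^(2*t)*e^(9*t^2/8)/2 + 1363*e^(2*t)*e^(9*t^2/8)/16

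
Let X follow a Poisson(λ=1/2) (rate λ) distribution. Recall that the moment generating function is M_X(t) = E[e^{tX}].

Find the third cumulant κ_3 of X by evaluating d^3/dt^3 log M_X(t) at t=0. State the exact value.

κ_3 = K^(3)(0) = 1/2

M_X(t) = e^(e^(t)/2 - 1/2)
K_X(t) = log M_X(t) = e^(t)/2 - 1/2
K^(3)(t) = e^(t)/2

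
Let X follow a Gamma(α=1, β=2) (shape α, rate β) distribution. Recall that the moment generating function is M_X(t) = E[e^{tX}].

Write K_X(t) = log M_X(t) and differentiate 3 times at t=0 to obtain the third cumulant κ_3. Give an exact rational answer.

κ_3 = K′′′(0) = 1/4

M_X(t) = 2/(2 - t)
K_X(t) = log M_X(t) = -log(2 - t) + log(2)
K′(t) = -1/(t - 2)
K′′(t) = 1/(t^2 - 4*t + 4)
K′′′(t) = -2/(t^3 - 6*t^2 + 12*t - 8)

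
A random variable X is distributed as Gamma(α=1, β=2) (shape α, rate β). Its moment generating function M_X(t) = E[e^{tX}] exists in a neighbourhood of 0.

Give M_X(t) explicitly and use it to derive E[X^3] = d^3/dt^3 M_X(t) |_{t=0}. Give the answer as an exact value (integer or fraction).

M_X(t) = 2/(2 - t)
M′(t) = 2/(t^2 - 4*t + 4)
M′′(t) = -4/(t^3 - 6*t^2 + 12*t - 8)
M′′′(t) = 12/(t^4 - 8*t^3 + 24*t^2 - 32*t + 16)

E[X^3] = M′′′(0) = 3/4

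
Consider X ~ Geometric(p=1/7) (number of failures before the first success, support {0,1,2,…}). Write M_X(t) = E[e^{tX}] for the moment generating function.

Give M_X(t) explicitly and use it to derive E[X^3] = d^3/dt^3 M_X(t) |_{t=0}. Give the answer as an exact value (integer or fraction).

E[X^3] = M′′′(0) = 1518

M_X(t) = 1/(7*(1 - 6*e^(t)/7))
M′(t) = 6*e^(t)/(36*e^(2*t) - 84*e^(t) + 49)
M′′(t) = (-36*e^(2*t) - 42*e^(t))/(216*e^(3*t) - 756*e^(2*t) + 882*e^(t) - 343)
M′′′(t) = (216*e^(3*t) + 1008*e^(2*t) + 294*e^(t))/(1296*e^(4*t) - 6048*e^(3*t) + 10584*e^(2*t) - 8232*e^(t) + 2401)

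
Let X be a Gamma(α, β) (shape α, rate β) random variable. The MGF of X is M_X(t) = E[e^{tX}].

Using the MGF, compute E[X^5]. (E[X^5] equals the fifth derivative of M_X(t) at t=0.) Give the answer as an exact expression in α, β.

E[X^5] = D^5[M](0) = α*(α^4 + 10*α^3 + 35*α^2 + 50*α + 24)/β^5

M_X(t) = (β/(β - t))^α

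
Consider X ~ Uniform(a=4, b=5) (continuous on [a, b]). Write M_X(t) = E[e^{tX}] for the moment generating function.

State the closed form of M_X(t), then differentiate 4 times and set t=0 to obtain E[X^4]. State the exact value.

E[X^4] = d^4M/dt^4 |_{t=0} = 2101/5

M_X(t) = (e^(5*t) - e^(4*t))/t
dM/dt = (5*t*e^(5*t) - 4*t*e^(4*t) - e^(5*t) + e^(4*t))/t^2
d^2M/dt^2 = (25*t^2*e^(5*t) - 16*t^2*e^(4*t) - 10*t*e^(5*t) + 8*t*e^(4*t) + 2*e^(5*t) - 2*e^(4*t))/t^3
d^3M/dt^3 = (125*t^3*e^(5*t) - 64*t^3*e^(4*t) - 75*t^2*e^(5*t) + 48*t^2*e^(4*t) + 30*t*e^(5*t) - 24*t*e^(4*t) - 6*e^(5*t) + 6*e^(4*t))/t^4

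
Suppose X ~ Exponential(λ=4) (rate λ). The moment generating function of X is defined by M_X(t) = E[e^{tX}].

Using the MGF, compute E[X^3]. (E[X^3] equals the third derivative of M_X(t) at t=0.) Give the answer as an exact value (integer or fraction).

M_X(t) = 4/(4 - t)
M^(3)(t) = 24/(t^4 - 16*t^3 + 96*t^2 - 256*t + 256)

E[X^3] = M^(3)(0) = 3/32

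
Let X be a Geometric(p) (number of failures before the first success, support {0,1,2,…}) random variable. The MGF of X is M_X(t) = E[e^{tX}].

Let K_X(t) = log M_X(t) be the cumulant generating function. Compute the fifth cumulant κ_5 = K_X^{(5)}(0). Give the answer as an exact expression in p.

κ_5 = K′′′′′(0) = (p^4 - 15*p^3 + 50*p^2 - 60*p + 24)/p^5

M_X(t) = p/(-(1 - p)*e^(t) + 1)
K_X(t) = log M_X(t) = log(p) - log(-(1 - p)*e^(t) + 1)
K′(t) = (-p*e^(t) + e^(t))/(p*e^(t) - e^(t) + 1)
K′′(t) = (-p*e^(t) + e^(t))/(p^2*e^(2*t) - 2*p*e^(2*t) + 2*p*e^(t) + e^(2*t) - 2*e^(t) + 1)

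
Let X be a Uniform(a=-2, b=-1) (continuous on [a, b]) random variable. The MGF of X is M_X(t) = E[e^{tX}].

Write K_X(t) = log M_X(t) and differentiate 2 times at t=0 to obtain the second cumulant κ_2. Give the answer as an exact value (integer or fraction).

κ_2 = d^2K/dt^2 |_{t=0} = 1/12

M_X(t) = (e^(-t) - e^(-2*t))/t
K_X(t) = log M_X(t) = -log(t) + log(e^(-t) - e^(-2*t))
dK/dt = (-t*e^(t) + 2*t - e^(t) + 1)/(t*e^(t) - t)
d^2K/dt^2 = (-t^2*e^(t) + e^(2*t) - 2*e^(t) + 1)/(t^2*e^(2*t) - 2*t^2*e^(t) + t^2)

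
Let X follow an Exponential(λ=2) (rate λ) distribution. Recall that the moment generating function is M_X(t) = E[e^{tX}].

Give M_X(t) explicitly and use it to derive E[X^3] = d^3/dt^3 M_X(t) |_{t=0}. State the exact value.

E[X^3] = D^3[M](0) = 3/4

M_X(t) = 2/(2 - t)
D^3[M](t) = 12/(t^4 - 8*t^3 + 24*t^2 - 32*t + 16)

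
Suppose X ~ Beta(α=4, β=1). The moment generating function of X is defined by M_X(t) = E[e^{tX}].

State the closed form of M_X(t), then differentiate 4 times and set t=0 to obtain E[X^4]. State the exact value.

M_X(t) = ₁F₁(4; 5; t)
M′(t) = 4*₁F₁(5; 6; t)/5
M′′(t) = 2*₁F₁(6; 7; t)/3
M′′′(t) = 4*₁F₁(7; 8; t)/7
M′′′′(t) = ₁F₁(8; 9; t)/2

E[X^4] = M′′′′(0) = 1/2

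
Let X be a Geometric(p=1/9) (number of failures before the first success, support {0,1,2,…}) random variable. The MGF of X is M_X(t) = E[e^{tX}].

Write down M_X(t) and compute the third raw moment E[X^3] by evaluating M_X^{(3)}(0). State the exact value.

M_X(t) = 1/(9*(1 - 8*e^(t)/9))
M^(3)(t) = (512*e^(3*t) + 2304*e^(2*t) + 648*e^(t))/(4096*e^(4*t) - 18432*e^(3*t) + 31104*e^(2*t) - 23328*e^(t) + 6561)

E[X^3] = M^(3)(0) = 3464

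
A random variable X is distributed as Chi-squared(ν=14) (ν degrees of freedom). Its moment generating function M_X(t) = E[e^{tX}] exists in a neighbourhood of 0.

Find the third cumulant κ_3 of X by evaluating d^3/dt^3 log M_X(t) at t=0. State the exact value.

κ_3 = d^3K/dt^3 |_{t=0} = 112

M_X(t) = (1 - 2*t)^(-7)
K_X(t) = log M_X(t) = -7*log(1 - 2*t)
dK/dt = -14/(2*t - 1)
d^2K/dt^2 = 28/(4*t^2 - 4*t + 1)
d^3K/dt^3 = -112/(8*t^3 - 12*t^2 + 6*t - 1)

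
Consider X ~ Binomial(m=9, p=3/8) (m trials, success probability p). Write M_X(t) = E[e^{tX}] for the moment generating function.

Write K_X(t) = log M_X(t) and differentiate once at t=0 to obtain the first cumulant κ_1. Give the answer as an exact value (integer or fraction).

M_X(t) = (3*e^(t)/8 + 5/8)^9
K_X(t) = log M_X(t) = 9*log(3*e^(t)/8 + 5/8)
dK/dt = 27*e^(t)/(3*e^(t) + 5)

κ_1 = dK/dt |_{t=0} = 27/8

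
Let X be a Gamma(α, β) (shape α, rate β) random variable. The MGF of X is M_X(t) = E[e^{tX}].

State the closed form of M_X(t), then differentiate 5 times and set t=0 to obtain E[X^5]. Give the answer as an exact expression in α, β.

M_X(t) = (β/(β - t))^α

E[X^5] = D^5[M](0) = α*(α^4 + 10*α^3 + 35*α^2 + 50*α + 24)/β^5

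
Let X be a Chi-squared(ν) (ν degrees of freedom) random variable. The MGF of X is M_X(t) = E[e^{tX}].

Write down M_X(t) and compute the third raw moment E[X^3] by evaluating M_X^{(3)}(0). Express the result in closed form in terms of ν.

E[X^3] = M^(3)(0) = ν*(ν^2 + 6*ν + 8)

M_X(t) = (1 - 2*t)^(-ν/2)
M^(3)(t) = (-ν^3 - 6*ν^2 - 8*ν)/(8*t^3*(1 - 2*t)^(ν/2) - 12*t^2*(1 - 2*t)^(ν/2) + 6*t*(1 - 2*t)^(ν/2) - (1 - 2*t)^(ν/2))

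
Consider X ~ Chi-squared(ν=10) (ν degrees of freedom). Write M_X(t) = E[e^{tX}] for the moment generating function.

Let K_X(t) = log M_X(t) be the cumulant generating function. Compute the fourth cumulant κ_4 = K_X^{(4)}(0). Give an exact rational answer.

κ_4 = D^4[K](0) = 480

M_X(t) = (1 - 2*t)^(-5)
K_X(t) = log M_X(t) = -5*log(1 - 2*t)
D^4[K](t) = 480/(16*t^4 - 32*t^3 + 24*t^2 - 8*t + 1)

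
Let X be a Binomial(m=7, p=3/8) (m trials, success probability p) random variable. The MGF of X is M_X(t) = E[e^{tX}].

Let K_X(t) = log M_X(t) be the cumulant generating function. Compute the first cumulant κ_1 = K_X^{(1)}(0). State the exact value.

M_X(t) = (3*e^(t)/8 + 5/8)^7
K_X(t) = log M_X(t) = 7*log(3*e^(t)/8 + 5/8)
K′(t) = 21*e^(t)/(3*e^(t) + 5)

κ_1 = K′(0) = 21/8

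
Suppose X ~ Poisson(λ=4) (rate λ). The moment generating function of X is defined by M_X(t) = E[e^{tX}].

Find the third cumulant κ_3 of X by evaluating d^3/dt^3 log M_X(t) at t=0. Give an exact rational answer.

M_X(t) = e^(4*e^(t) - 4)
K_X(t) = log M_X(t) = 4*e^(t) - 4
K′(t) = 4*e^(t)
K′′(t) = 4*e^(t)
K′′′(t) = 4*e^(t)

κ_3 = K′′′(0) = 4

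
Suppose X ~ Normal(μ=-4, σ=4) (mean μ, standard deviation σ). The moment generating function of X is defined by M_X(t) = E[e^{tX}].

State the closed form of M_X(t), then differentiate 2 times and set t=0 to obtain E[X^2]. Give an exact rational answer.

E[X^2] = d^2M/dt^2 |_{t=0} = 32

M_X(t) = e^(8*t^2 - 4*t)
dM/dt = 16*t*e^(-4*t)*e^(8*t^2) - 4*e^(-4*t)*e^(8*t^2)
d^2M/dt^2 = (256*t^2*e^(8*t^2) - 128*t*e^(8*t^2) + 32*e^(8*t^2))*e^(-4*t)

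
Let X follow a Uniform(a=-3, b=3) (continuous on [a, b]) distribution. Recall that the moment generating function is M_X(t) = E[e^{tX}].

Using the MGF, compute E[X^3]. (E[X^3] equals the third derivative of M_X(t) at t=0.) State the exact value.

M_X(t) = (e^(3*t) - e^(-3*t))/(6*t)
D^3[M](t) = (9*t^3*e^(6*t) + 9*t^3 - 9*t^2*e^(6*t) + 9*t^2 + 6*t*e^(6*t) + 6*t - 2*e^(6*t) + 2)*e^(-3*t)/(2*t^4)

E[X^3] = D^3[M](0) = 0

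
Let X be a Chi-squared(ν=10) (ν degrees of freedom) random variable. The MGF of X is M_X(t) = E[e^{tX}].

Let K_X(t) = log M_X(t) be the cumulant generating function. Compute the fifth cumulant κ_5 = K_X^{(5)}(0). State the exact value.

κ_5 = K′′′′′(0) = 3840

M_X(t) = (1 - 2*t)^(-5)
K_X(t) = log M_X(t) = -5*log(1 - 2*t)
K′(t) = -10/(2*t - 1)
K′′(t) = 20/(4*t^2 - 4*t + 1)
K′′′(t) = -80/(8*t^3 - 12*t^2 + 6*t - 1)
K′′′′(t) = 480/(16*t^4 - 32*t^3 + 24*t^2 - 8*t + 1)
K′′′′′(t) = -3840/(32*t^5 - 80*t^4 + 80*t^3 - 40*t^2 + 10*t - 1)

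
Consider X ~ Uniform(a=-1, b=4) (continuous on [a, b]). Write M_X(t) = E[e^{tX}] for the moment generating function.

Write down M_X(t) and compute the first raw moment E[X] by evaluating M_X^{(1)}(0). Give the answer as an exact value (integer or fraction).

E[X] = dM/dt |_{t=0} = 3/2

M_X(t) = (e^(4*t) - e^(-t))/(5*t)
dM/dt = (4*t*e^(5*t) + t - e^(5*t) + 1)*e^(-t)/(5*t^2)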